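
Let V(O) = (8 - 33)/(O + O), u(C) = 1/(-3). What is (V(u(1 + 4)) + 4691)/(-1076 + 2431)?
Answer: 9457/2710 ≈ 3.4897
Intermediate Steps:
u(C) = -⅓
V(O) = -25/(2*O) (V(O) = -25*1/(2*O) = -25/(2*O))
(V(u(1 + 4)) + 4691)/(-1076 + 2431) = (-25/(2*(-⅓)) + 4691)/(-1076 + 2431) = (-25/2*(-3) + 4691)/1355 = (75/2 + 4691)*(1/1355) = (9457/2)*(1/1355) = 9457/2710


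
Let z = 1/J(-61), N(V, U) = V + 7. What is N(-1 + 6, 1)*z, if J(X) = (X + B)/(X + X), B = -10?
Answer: 1464/71 ≈ 20.620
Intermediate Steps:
J(X) = (-10 + X)/(2*X) (J(X) = (X - 10)/(X + X) = (-10 + X)/((2*X)) = (-10 + X)*(1/(2*X)) = (-10 + X)/(2*X))
N(V, U) = 7 + V
z = 122/71 (z = 1/((½)*(-10 - 61)/(-61)) = 1/((½)*(-1/61)*(-71)) = 1/(71/122) = 122/71 ≈ 1.7183)
N(-1 + 6, 1)*z = (7 + (-1 + 6))*(122/71) = (7 + 5)*(122/71) = 12*(122/71) = 1464/71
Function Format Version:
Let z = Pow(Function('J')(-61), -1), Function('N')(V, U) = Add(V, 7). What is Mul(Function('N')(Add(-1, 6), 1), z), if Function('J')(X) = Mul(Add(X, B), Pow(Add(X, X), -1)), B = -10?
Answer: Rational(1464, 71) ≈ 20.620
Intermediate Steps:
Function('J')(X) = Mul(Rational(1, 2), Pow(X, -1), Add(-10, X)) (Function('J')(X) = Mul(Add(X, -10), Pow(Add(X, X), -1)) = Mul(Add(-10, X), Pow(Mul(2, X), -1)) = Mul(Add(-10, X), Mul(Rational(1, 2), Pow(X, -1))) = Mul(Rational(1, 2), Pow(X, -1), Add(-10, X)))
Function('N')(V, U) = Add(7, V)
z = Rational(122, 71) (z = Pow(Mul(Rational(1, 2), Pow(-61, -1), Add(-10, -61)), -1) = Pow(Mul(Rational(1, 2), Rational(-1, 61), -71), -1) = Pow(Rational(71, 122), -1) = Rational(122, 71) ≈ 1.7183)
Mul(Function('N')(Add(-1, 6), 1), z) = Mul(Add(7, Add(-1, 6)), Rational(122, 71)) = Mul(Add(7, 5), Rational(122, 71)) = Mul(12, Rational(122, 71)) = Rational(1464, 71)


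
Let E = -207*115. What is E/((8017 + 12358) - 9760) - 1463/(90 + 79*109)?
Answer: -578330/239899 ≈ -2.4107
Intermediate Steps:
E = -23805
E/((8017 + 12358) - 9760) - 1463/(90 + 79*109) = -23805/((8017 + 12358) - 9760) - 1463/(90 + 79*109) = -23805/(20375 - 9760) - 1463/(90 + 8611) = -23805/10615 - 1463/8701 = -23805*1/10615 - 1463*1/8701 = -4761/2123 - 19/113 = -578330/239899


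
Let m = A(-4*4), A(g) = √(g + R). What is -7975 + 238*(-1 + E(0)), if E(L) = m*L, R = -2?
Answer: -8213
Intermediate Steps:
A(g) = √(-2 + g) (A(g) = √(g - 2) = √(-2 + g))
m = 3*I*√2 (m = √(-2 - 4*4) = √(-2 - 16) = √(-18) = 3*I*√2 ≈ 4.2426*I)
E(L) = 3*I*L*√2 (E(L) = (3*I*√2)*L = 3*I*L*√2)
-7975 + 238*(-1 + E(0)) = -7975 + 238*(-1 + 3*I*0*√2) = -7975 + 238*(-1 + 0) = -7975 + 238*(-1) = -7975 - 238 = -8213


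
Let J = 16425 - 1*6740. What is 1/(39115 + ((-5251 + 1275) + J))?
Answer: 1/44824 ≈ 2.2309e-5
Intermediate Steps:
J = 9685 (J = 16425 - 6740 = 9685)
1/(39115 + ((-5251 + 1275) + J)) = 1/(39115 + ((-5251 + 1275) + 9685)) = 1/(39115 + (-3976 + 9685)) = 1/(39115 + 5709) = 1/44824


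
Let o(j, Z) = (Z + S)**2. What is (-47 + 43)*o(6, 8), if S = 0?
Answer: -256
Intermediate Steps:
o(j, Z) = Z**2 (o(j, Z) = (Z + 0)**2 = Z**2)
(-47 + 43)*o(6, 8) = (-47 + 43)*8**2 = -4*64 = -256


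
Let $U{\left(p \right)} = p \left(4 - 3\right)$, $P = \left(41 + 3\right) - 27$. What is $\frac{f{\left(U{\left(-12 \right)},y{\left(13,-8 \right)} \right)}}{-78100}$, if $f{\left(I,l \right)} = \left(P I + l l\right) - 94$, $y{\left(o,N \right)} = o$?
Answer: $\frac{129}{78100} \approx 0.0016517$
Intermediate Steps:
$P = 17$ ($P = 44 + \left(-49 + 22\right) = 44 - 27 = 17$)
$U{\left(p \right)} = p$ ($U{\left(p \right)} = p 1 = p$)
$f{\left(I,l \right)} = -94 + l^{2} + 17 I$ ($f{\left(I,l \right)} = \left(17 I + l l\right) - 94 = \left(17 I + l^{2}\right) - 94 = \left(l^{2} + 17 I\right) - 94 = -94 + l^{2} + 17 I$)
$\frac{f{\left(U{\left(-12 \right)},y{\left(13,-8 \right)} \right)}}{-78100} = \frac{-94 + 13^{2} + 17 \left(-12\right)}{-78100} = \left(-94 + 169 - 204\right) \left(- \frac{1}{78100}\right) = \left(-129\right) \left(- \frac{1}{78100}\right) = \frac{129}{78100}$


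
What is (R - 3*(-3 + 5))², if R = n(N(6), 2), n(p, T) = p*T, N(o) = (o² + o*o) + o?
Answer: 22500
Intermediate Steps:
N(o) = o + 2*o² (N(o) = (o² + o²) + o = 2*o² + o = o + 2*o²)
n(p, T) = T*p
R = 156 (R = 2*(6*(1 + 2*6)) = 2*(6*(1 + 12)) = 2*(6*13) = 2*78 = 156)
(R - 3*(-3 + 5))² = (156 - 3*(-3 + 5))² = (156 - 3*2)² = (156 - 6)² = 150² = 22500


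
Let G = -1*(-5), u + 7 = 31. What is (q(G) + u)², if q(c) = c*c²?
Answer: 22201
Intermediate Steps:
u = 24 (u = -7 + 31 = 24)
G = 5
q(c) = c³
(q(G) + u)² = (5³ + 24)² = (125 + 24)² = 149² = 22201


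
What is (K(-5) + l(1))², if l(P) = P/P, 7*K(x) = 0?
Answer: 1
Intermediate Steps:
K(x) = 0 (K(x) = (⅐)*0 = 0)
l(P) = 1
(K(-5) + l(1))² = (0 + 1)² = 1² = 1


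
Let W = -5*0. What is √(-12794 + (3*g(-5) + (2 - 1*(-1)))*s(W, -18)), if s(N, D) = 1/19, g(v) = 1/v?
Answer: I*√115464710/95 ≈ 113.11*I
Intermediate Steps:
W = 0
s(N, D) = 1/19
√(-12794 + (3*g(-5) + (2 - 1*(-1)))*s(W, -18)) = √(-12794 + (3/(-5) + (2 - 1*(-1)))*(1/19)) = √(-12794 + (3*(-⅕) + (2 + 1))*(1/19)) = √(-12794 + (-⅗ + 3)*(1/19)) = √(-12794 + (12/5)*(1/19)) = √(-12794 + 12/95) = √(-1215418/95) = I*√115464710/95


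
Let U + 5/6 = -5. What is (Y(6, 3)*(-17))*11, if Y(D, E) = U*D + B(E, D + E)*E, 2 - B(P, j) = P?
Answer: 7106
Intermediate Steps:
B(P, j) = 2 - P
U = -35/6 (U = -⅚ - 5 = -35/6 ≈ -5.8333)
Y(D, E) = -35*D/6 + E*(2 - E) (Y(D, E) = -35*D/6 + (2 - E)*E = -35*D/6 + E*(2 - E))
(Y(6, 3)*(-17))*11 = ((-1*3² + 2*3 - 35/6*6)*(-17))*11 = ((-1*9 + 6 - 35)*(-17))*11 = ((-9 + 6 - 35)*(-17))*11 = -38*(-17)*11 = 646*11 = 7106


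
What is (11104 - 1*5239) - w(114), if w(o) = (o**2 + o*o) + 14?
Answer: -20141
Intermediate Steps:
w(o) = 14 + 2*o**2 (w(o) = (o**2 + o**2) + 14 = 2*o**2 + 14 = 14 + 2*o**2)
(11104 - 1*5239) - w(114) = (11104 - 1*5239) - (14 + 2*114**2) = (11104 - 5239) - (14 + 2*12996) = 5865 - (14 + 25992) = 5865 - 1*26006 = 5865 - 26006 = -20141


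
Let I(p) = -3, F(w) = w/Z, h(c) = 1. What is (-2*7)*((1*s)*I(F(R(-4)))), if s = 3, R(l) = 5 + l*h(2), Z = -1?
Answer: 126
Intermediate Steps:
R(l) = 5 + l (R(l) = 5 + l*1 = 5 + l)
F(w) = -w (F(w) = w/(-1) = w*(-1) = -w)
(-2*7)*((1*s)*I(F(R(-4)))) = (-2*7)*((1*3)*(-3)) = -42*(-3) = -14*(-9) = 126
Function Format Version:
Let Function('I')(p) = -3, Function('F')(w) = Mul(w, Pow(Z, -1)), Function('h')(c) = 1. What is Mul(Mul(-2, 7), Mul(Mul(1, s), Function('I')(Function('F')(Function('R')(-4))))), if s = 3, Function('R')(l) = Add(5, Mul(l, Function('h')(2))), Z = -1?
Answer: 126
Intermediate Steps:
Function('R')(l) = Add(5, l) (Function('R')(l) = Add(5, Mul(l, 1)) = Add(5, l))
Function('F')(w) = Mul(-1, w) (Function('F')(w) = Mul(w, Pow(-1, -1)) = Mul(w, -1) = Mul(-1, w))
Mul(Mul(-2, 7), Mul(Mul(1, s), Function('I')(Function('F')(Function('R')(-4))))) = Mul(Mul(-2, 7), Mul(Mul(1, 3), -3)) = Mul(-14, Mul(3, -3)) = Mul(-14, -9) = 126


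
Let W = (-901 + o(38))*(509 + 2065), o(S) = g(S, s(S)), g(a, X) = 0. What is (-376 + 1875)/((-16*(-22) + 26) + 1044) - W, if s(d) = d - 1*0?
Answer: 3297866927/1422 ≈ 2.3192e+6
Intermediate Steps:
s(d) = d (s(d) = d + 0 = d)
o(S) = 0
W = -2319174 (W = (-901 + 0)*(509 + 2065) = -901*2574 = -2319174)
(-376 + 1875)/((-16*(-22) + 26) + 1044) - W = (-376 + 1875)/((-16*(-22) + 26) + 1044) - 1*(-2319174) = 1499/((352 + 26) + 1044) + 2319174 = 1499/(378 + 1044) + 2319174 = 1499/1422 + 2319174 = 3297866927/1422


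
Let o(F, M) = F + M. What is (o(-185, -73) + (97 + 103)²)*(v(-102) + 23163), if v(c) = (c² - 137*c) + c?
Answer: 1885320738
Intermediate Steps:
v(c) = c² - 136*c
(o(-185, -73) + (97 + 103)²)*(v(-102) + 23163) = ((-185 - 73) + (97 + 103)²)*(-102*(-136 - 102) + 23163) = (-258 + 200²)*(-102*(-238) + 23163) = (-258 + 40000)*(24276 + 23163) = 39742*47439 = 1885320738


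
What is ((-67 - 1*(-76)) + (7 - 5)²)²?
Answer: 169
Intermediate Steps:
((-67 - 1*(-76)) + (7 - 5)²)² = ((-67 + 76) + 2²)² = (9 + 4)² = 13² = 169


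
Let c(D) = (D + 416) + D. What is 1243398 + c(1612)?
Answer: 1247038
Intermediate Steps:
c(D) = 416 + 2*D (c(D) = (416 + D) + D = 416 + 2*D)
1243398 + c(1612) = 1243398 + (416 + 2*1612) = 1243398 + (416 + 3224) = 1243398 + 3640 = 1247038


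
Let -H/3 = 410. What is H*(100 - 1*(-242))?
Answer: -420660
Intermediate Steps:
H = -1230 (H = -3*410 = -1230)
H*(100 - 1*(-242)) = -1230*(100 - 1*(-242)) = -1230*(100 + 242) = -1230*342 = -420660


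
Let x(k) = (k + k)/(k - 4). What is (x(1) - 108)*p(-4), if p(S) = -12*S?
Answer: -5216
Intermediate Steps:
x(k) = 2*k/(-4 + k) (x(k) = (2*k)/(-4 + k) = 2*k/(-4 + k))
(x(1) - 108)*p(-4) = (2*1/(-4 + 1) - 108)*(-12*(-4)) = (2*1/(-3) - 108)*48 = (2*1*(-⅓) - 108)*48 = (-⅔ - 108)*48 = -326/3*48 = -5216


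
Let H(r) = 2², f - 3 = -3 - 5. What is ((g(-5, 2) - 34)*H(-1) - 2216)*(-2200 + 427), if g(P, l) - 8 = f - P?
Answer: 4113360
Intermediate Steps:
f = -5 (f = 3 + (-3 - 5) = 3 - 8 = -5)
H(r) = 4
g(P, l) = 3 - P (g(P, l) = 8 + (-5 - P) = 3 - P)
((g(-5, 2) - 34)*H(-1) - 2216)*(-2200 + 427) = (((3 - 1*(-5)) - 34)*4 - 2216)*(-2200 + 427) = (((3 + 5) - 34)*4 - 2216)*(-1773) = ((8 - 34)*4 - 2216)*(-1773) = (-26*4 - 2216)*(-1773) = (-104 - 2216)*(-1773) = -2320*(-1773) = 4113360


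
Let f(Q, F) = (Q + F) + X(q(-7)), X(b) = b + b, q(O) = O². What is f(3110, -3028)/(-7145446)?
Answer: -90/3572723 ≈ -2.5191e-5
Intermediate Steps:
X(b) = 2*b
f(Q, F) = 98 + F + Q (f(Q, F) = (Q + F) + 2*(-7)² = (F + Q) + 2*49 = (F + Q) + 98 = 98 + F + Q)
f(3110, -3028)/(-7145446) = (98 - 3028 + 3110)/(-7145446) = 180*(-1/7145446) = -90/3572723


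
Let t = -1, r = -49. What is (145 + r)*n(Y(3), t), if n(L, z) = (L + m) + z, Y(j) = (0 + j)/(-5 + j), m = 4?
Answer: 144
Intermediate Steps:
Y(j) = j/(-5 + j)
n(L, z) = 4 + L + z (n(L, z) = (L + 4) + z = (4 + L) + z = 4 + L + z)
(145 + r)*n(Y(3), t) = (145 - 49)*(4 + 3/(-5 + 3) - 1) = 96*(4 + 3/(-2) - 1) = 96*(4 + 3*(-½) - 1) = 96*(4 - 3/2 - 1) = 96*(3/2) = 144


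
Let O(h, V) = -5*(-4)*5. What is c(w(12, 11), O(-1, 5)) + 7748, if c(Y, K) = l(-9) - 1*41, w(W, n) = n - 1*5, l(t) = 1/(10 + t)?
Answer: 7708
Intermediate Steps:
w(W, n) = -5 + n (w(W, n) = n - 5 = -5 + n)
O(h, V) = 100 (O(h, V) = 20*5 = 100)
c(Y, K) = -40 (c(Y, K) = 1/(10 - 9) - 1*41 = 1/1 - 41 = 1 - 41 = -40)
c(w(12, 11), O(-1, 5)) + 7748 = -40 + 7748 = 7708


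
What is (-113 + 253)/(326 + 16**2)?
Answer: 70/291 ≈ 0.24055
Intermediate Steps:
(-113 + 253)/(326 + 16**2) = 140/(326 + 256) = 140/582 = 140*(1/582) = 70/291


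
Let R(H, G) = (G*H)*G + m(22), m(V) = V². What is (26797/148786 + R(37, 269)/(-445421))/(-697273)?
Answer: 386489304489/46209961375113338 ≈ 8.3638e-6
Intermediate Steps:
R(H, G) = 484 + H*G² (R(H, G) = (G*H)*G + 22² = H*G² + 484 = 484 + H*G²)
(26797/148786 + R(37, 269)/(-445421))/(-697273) = (26797/148786 + (484 + 37*269²)/(-445421))/(-697273) = (26797*(1/148786) + (484 + 37*72361)*(-1/445421))*(-1/697273) = (26797/148786 + (484 + 2677357)*(-1/445421))*(-1/697273) = (26797/148786 + 2677841*(-1/445421))*(-1/697273) = (26797/148786 - 2677841/445421)*(-1/697273) = -386489304489/66272408906*(-1/697273) = 386489304489/46209961375113338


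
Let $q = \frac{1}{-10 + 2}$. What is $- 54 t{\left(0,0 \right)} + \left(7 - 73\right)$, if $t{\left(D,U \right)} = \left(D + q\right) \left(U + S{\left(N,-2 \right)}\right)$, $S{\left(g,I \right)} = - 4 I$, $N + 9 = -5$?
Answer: $-12$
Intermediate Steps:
$N = -14$ ($N = -9 - 5 = -14$)
$q = - \frac{1}{8}$ ($q = \frac{1}{-8} = - \frac{1}{8} \approx -0.125$)
$t{\left(D,U \right)} = \left(8 + U\right) \left(- \frac{1}{8} + D\right)$ ($t{\left(D,U \right)} = \left(D - \frac{1}{8}\right) \left(U - -8\right) = \left(- \frac{1}{8} + D\right) \left(U + 8\right) = \left(- \frac{1}{8} + D\right) \left(8 + U\right) = \left(8 + U\right) \left(- \frac{1}{8} + D\right)$)
$- 54 t{\left(0,0 \right)} + \left(7 - 73\right) = - 54 \left(-1 + 8 \cdot 0 - 0 + 0 \cdot 0\right) + \left(7 - 73\right) = - 54 \left(-1 + 0 + 0 + 0\right) - 66 = \left(-54\right) \left(-1\right) - 66 = 54 - 66 = -12$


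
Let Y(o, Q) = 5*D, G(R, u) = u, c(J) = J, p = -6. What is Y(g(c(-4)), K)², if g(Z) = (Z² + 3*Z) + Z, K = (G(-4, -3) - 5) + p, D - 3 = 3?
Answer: 900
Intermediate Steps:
D = 6 (D = 3 + 3 = 6)
K = -14 (K = (-3 - 5) - 6 = -8 - 6 = -14)
g(Z) = Z² + 4*Z
Y(o, Q) = 30 (Y(o, Q) = 5*6 = 30)
Y(g(c(-4)), K)² = 30² = 900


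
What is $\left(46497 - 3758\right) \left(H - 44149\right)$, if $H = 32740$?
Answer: $-487609251$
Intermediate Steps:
$\left(46497 - 3758\right) \left(H - 44149\right) = \left(46497 - 3758\right) \left(32740 - 44149\right) = 42739 \left(-11409\right) = -487609251$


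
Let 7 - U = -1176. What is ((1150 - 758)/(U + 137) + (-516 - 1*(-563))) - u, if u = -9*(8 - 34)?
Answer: -30806/165 ≈ -186.70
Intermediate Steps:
U = 1183 (U = 7 - 1*(-1176) = 7 + 1176 = 1183)
u = 234 (u = -9*(-26) = 234)
((1150 - 758)/(U + 137) + (-516 - 1*(-563))) - u = ((1150 - 758)/(1183 + 137) + (-516 - 1*(-563))) - 1*234 = (392/1320 + (-516 + 563)) - 234 = (392*(1/1320) + 47) - 234 = (49/165 + 47) - 234 = 7804/165 - 234 = -30806/165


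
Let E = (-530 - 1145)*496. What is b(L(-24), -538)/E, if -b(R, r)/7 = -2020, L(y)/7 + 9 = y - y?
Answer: -707/41540 ≈ -0.017020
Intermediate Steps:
L(y) = -63 (L(y) = -63 + 7*(y - y) = -63 + 7*0 = -63 + 0 = -63)
b(R, r) = 14140 (b(R, r) = -7*(-2020) = 14140)
E = -830800 (E = -1675*496 = -830800)
b(L(-24), -538)/E = 14140/(-830800) = 14140*(-1/830800) = -707/41540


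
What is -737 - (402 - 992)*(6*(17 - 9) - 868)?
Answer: -484537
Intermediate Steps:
-737 - (402 - 992)*(6*(17 - 9) - 868) = -737 - (-590)*(6*8 - 868) = -737 - (-590)*(48 - 868) = -737 - (-590)*(-820) = -737 - 1*483800 = -737 - 483800 = -484537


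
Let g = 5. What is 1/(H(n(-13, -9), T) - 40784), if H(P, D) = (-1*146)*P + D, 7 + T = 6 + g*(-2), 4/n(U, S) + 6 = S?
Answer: -15/611341 ≈ -2.4536e-5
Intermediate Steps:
n(U, S) = 4/(-6 + S)
T = -11 (T = -7 + (6 + 5*(-2)) = -7 + (6 - 10) = -7 - 4 = -11)
H(P, D) = D - 146*P (H(P, D) = -146*P + D = D - 146*P)
1/(H(n(-13, -9), T) - 40784) = 1/((-11 - 584/(-6 - 9)) - 40784) = 1/((-11 - 584/(-15)) - 40784) = 1/((-11 - 584*(-1)/15) - 40784) = 1/((-11 - 146*(-4/15)) - 40784) = 1/((-11 + 584/15) - 40784) = 1/(419/15 - 40784) = 1/(-611341/15) = -15/611341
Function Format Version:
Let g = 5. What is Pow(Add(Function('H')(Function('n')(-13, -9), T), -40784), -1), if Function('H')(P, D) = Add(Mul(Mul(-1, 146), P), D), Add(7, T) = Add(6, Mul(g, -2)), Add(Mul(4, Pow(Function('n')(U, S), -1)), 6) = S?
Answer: Rational(-15, 611341) ≈ -2.4536e-5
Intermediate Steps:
Function('n')(U, S) = Mul(4, Pow(Add(-6, S), -1))
T = -11 (T = Add(-7, Add(6, Mul(5, -2))) = Add(-7, Add(6, -10)) = Add(-7, -4) = -11)
Function('H')(P, D) = Add(D, Mul(-146, P)) (Function('H')(P, D) = Add(Mul(-146, P), D) = Add(D, Mul(-146, P)))
Pow(Add(Function('H')(Function('n')(-13, -9), T), -40784), -1) = Pow(Add(Add(-11, Mul(-146, Mul(4, Pow(Add(-6, -9), -1)))), -40784), -1) = Pow(Add(Add(-11, Mul(-146, Mul(4, Pow(-15, -1)))), -40784), -1) = Pow(Add(Add(-11, Mul(-146, Mul(4, Rational(-1, 15)))), -40784), -1) = Pow(Add(Add(-11, Mul(-146, Rational(-4, 15))), -40784), -1) = Pow(Add(Add(-11, Rational(584, 15)), -40784), -1) = Pow(Add(Rational(419, 15), -40784), -1) = Pow(Rational(-611341, 15), -1) = Rational(-15, 611341)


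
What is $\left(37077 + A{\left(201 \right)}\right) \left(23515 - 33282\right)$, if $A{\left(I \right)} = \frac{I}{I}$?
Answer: $-362140826$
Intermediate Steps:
$A{\left(I \right)} = 1$
$\left(37077 + A{\left(201 \right)}\right) \left(23515 - 33282\right) = \left(37077 + 1\right) \left(23515 - 33282\right) = 37078 \left(-9767\right) = -362140826$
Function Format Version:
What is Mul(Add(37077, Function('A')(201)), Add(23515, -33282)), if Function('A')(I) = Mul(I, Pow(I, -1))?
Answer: -362140826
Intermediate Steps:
Function('A')(I) = 1
Mul(Add(37077, Function('A')(201)), Add(23515, -33282)) = Mul(Add(37077, 1), Add(23515, -33282)) = Mul(37078, -9767) = -362140826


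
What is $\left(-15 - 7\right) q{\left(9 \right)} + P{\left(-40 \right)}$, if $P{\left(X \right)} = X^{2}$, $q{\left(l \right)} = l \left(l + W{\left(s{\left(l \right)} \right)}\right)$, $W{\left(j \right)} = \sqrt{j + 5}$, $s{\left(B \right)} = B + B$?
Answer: $-182 - 198 \sqrt{23} \approx -1131.6$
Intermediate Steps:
$s{\left(B \right)} = 2 B$
$W{\left(j \right)} = \sqrt{5 + j}$
$q{\left(l \right)} = l \left(l + \sqrt{5 + 2 l}\right)$
$\left(-15 - 7\right) q{\left(9 \right)} + P{\left(-40 \right)} = \left(-15 - 7\right) 9 \left(9 + \sqrt{5 + 2 \cdot 9}\right) + \left(-40\right)^{2} = - 22 \cdot 9 \left(9 + \sqrt{5 + 18}\right) + 1600 = - 22 \cdot 9 \left(9 + \sqrt{23}\right) + 1600 = - 22 \left(81 + 9 \sqrt{23}\right) + 1600 = \left(-1782 - 198 \sqrt{23}\right) + 1600 = -182 - 198 \sqrt{23}$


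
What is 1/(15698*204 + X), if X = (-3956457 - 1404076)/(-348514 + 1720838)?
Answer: 1372324/4394714038475 ≈ 3.1227e-7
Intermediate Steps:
X = -5360533/1372324 ≈ -3.9062
1/(15698*204 + X) = 1/(15698*204 - 5360533/1372324) = 1/(3202392 - 5360533/1372324) = 1/(4394714038475/1372324) = 1372324/4394714038475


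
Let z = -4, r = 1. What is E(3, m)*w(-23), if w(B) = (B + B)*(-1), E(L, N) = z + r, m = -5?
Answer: -138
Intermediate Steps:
E(L, N) = -3 (E(L, N) = -4 + 1 = -3)
w(B) = -2*B (w(B) = (2*B)*(-1) = -2*B)
E(3, m)*w(-23) = -(-6)*(-23) = -3*46 = -138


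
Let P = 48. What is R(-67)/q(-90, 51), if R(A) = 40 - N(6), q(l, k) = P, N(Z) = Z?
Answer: 17/24 ≈ 0.70833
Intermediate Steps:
q(l, k) = 48
R(A) = 34 (R(A) = 40 - 1*6 = 40 - 6 = 34)
R(-67)/q(-90, 51) = 34/48 = 34*(1/48) = 17/24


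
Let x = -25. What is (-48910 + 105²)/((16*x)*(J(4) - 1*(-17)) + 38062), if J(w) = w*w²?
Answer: -37885/5662 ≈ -6.6911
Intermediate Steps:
J(w) = w³
(-48910 + 105²)/((16*x)*(J(4) - 1*(-17)) + 38062) = (-48910 + 105²)/((16*(-25))*(4³ - 1*(-17)) + 38062) = (-48910 + 11025)/(-400*(64 + 17) + 38062) = -37885/(-400*81 + 38062) = -37885/(-32400 + 38062) = -37885/5662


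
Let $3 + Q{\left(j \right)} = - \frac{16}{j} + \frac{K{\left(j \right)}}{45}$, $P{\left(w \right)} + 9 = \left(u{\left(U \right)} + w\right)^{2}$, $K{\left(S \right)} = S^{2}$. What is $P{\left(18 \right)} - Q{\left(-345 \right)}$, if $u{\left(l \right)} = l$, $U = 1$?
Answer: $- \frac{790066}{345} \approx -2290.0$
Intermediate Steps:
$P{\left(w \right)} = -9 + \left(1 + w\right)^{2}$
$Q{\left(j \right)} = -3 - \frac{16}{j} + \frac{j^{2}}{45}$ ($Q{\left(j \right)} = -3 + \left(- \frac{16}{j} + \frac{j^{2}}{45}\right) = -3 - \frac{16}{j} + \frac{j^{2}}{45}$)
$P{\left(18 \right)} - Q{\left(-345 \right)} = \left(-9 + \left(1 + 18\right)^{2}\right) - \left(-3 - \frac{16}{-345} + \frac{\left(-345\right)^{2}}{45}\right) = \left(-9 + 19^{2}\right) - \left(-3 - - \frac{16}{345} + \frac{1}{45} \cdot 119025\right) = \left(-9 + 361\right) - \left(-3 + \frac{16}{345} + 2645\right) = 352 - \frac{911506}{345} = - \frac{790066}{345}$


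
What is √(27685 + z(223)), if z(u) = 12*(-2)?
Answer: √27661 ≈ 166.32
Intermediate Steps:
z(u) = -24
√(27685 + z(223)) = √(27685 - 24) = √27661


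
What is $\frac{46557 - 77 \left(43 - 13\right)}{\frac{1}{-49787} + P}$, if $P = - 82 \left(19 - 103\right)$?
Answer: $\frac{2202925389}{342932855} \approx 6.4238$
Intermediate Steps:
$P = 6888$ ($P = \left(-82\right) \left(-84\right) = 6888$)
$\frac{46557 - 77 \left(43 - 13\right)}{\frac{1}{-49787} + P} = \frac{46557 - 77 \left(43 - 13\right)}{\frac{1}{-49787} + 6888} = \frac{46557 - 2310}{- \frac{1}{49787} + 6888} = \frac{46557 - 2310}{\frac{342932855}{49787}} = 44247 \cdot \frac{49787}{342932855} = \frac{2202925389}{342932855}$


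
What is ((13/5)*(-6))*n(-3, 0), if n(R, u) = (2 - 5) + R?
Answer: 468/5 ≈ 93.600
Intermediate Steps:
n(R, u) = -3 + R
((13/5)*(-6))*n(-3, 0) = ((13/5)*(-6))*(-3 - 3) = ((13*(⅕))*(-6))*(-6) = ((13/5)*(-6))*(-6) = -78/5*(-6) = 468/5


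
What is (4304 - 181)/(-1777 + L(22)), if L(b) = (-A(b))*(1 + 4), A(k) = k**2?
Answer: -4123/4197 ≈ -0.98237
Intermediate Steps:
L(b) = -5*b**2 (L(b) = (-b**2)*(1 + 4) = -b**2*5 = -5*b**2)
(4304 - 181)/(-1777 + L(22)) = (4304 - 181)/(-1777 - 5*22**2) = 4123/(-1777 - 5*484) = 4123/(-1777 - 2420) = 4123/(-4197) = 4123*(-1/4197) = -4123/4197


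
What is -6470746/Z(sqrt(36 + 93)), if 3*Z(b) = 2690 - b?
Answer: -52218920220/7235971 - 19412238*sqrt(129)/7235971 ≈ -7247.0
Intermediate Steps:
Z(b) = 2690/3 - b/3 (Z(b) = (2690 - b)/3 = 2690/3 - b/3)
-6470746/Z(sqrt(36 + 93)) = -6470746/(2690/3 - sqrt(36 + 93)/3) = -6470746/(2690/3 - sqrt(129)/3)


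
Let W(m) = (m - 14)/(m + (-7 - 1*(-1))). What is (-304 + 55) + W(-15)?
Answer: -5200/21 ≈ -247.62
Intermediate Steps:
W(m) = (-14 + m)/(-6 + m) (W(m) = (-14 + m)/(m + (-7 + 1)) = (-14 + m)/(m - 6) = (-14 + m)/(-6 + m))
(-304 + 55) + W(-15) = (-304 + 55) + (-14 - 15)/(-6 - 15) = -249 - 29/(-21) = -249 - 1/21*(-29) = -249 + 29/21 = -5200/21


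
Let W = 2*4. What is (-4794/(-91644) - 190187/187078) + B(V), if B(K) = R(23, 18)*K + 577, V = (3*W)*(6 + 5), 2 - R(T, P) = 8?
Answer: -720046704630/714357343 ≈ -1008.0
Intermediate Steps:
R(T, P) = -6 (R(T, P) = 2 - 1*8 = 2 - 8 = -6)
W = 8
V = 264 (V = (3*8)*(6 + 5) = 24*11 = 264)
B(K) = 577 - 6*K (B(K) = -6*K + 577 = 577 - 6*K)
(-4794/(-91644) - 190187/187078) + B(V) = (-4794/(-91644) - 190187/187078) + (577 - 6*264) = (-4794*(-1/91644) - 190187*1/187078) + (577 - 1584) = (799/15274 - 190187/187078) - 1007 = -688860229/714357343 - 1007 = -720046704630/714357343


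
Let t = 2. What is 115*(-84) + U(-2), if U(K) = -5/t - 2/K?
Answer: -19323/2 ≈ -9661.5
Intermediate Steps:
U(K) = -5/2 - 2/K
115*(-84) + U(-2) = 115*(-84) + (-5/2 - 2/(-2)) = -9660 + (-5/2 - 2*(-½)) = -9660 + (-5/2 + 1) = -9660 - 3/2 = -19323/2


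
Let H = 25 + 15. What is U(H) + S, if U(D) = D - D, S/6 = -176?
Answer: -1056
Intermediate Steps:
H = 40
S = -1056 (S = 6*(-176) = -1056)
U(D) = 0
U(H) + S = 0 - 1056 = -1056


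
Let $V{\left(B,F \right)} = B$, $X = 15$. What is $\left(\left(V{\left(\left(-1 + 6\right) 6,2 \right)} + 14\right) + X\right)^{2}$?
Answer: $3481$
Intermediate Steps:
$\left(\left(V{\left(\left(-1 + 6\right) 6,2 \right)} + 14\right) + X\right)^{2} = \left(\left(\left(-1 + 6\right) 6 + 14\right) + 15\right)^{2} = \left(\left(5 \cdot 6 + 14\right) + 15\right)^{2} = \left(\left(30 + 14\right) + 15\right)^{2} = \left(44 + 15\right)^{2} = 59^{2} = 3481$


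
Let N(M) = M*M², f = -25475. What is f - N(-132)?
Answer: 2274493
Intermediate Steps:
N(M) = M³
f - N(-132) = -25475 - 1*(-132)³ = -25475 - 1*(-2299968) = -25475 + 2299968 = 2274493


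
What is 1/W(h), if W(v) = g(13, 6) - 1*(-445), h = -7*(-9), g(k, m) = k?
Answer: 1/458 ≈ 0.0021834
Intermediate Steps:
h = 63
W(v) = 458 (W(v) = 13 - 1*(-445) = 13 + 445 = 458)
1/W(h) = 1/458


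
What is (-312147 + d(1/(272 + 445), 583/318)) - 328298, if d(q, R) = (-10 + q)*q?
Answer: -329245736774/514089 ≈ -6.4045e+5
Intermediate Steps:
d(q, R) = q*(-10 + q)
(-312147 + d(1/(272 + 445), 583/318)) - 328298 = (-312147 + (-10 + 1/(272 + 445))/(272 + 445)) - 328298 = (-312147 + (-10 + 1/717)/717) - 328298 = (-312147 + (1/717)*(-7169/717)) - 328298 = (-312147 - 7169/514089) - 328298 = -160471346252/514089 - 328298 = -329245736774/514089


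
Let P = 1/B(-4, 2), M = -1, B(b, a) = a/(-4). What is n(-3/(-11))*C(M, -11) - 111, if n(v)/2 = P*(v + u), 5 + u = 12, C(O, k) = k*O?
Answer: -431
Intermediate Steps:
B(b, a) = -a/4 (B(b, a) = a*(-1/4) = -a/4)
C(O, k) = O*k
P = -2 (P = 1/(-1/4*2) = 1/(-1/2) = 1*(-2) = -2)
u = 7 (u = -5 + 12 = 7)
n(v) = -28 - 4*v (n(v) = 2*(-2*(v + 7)) = 2*(-2*(7 + v)) = 2*(-14 - 2*v) = -28 - 4*v)
n(-3/(-11))*C(M, -11) - 111 = (-28 - (-12)/(-11))*(-1*(-11)) - 111 = (-28 - (-12)*(-1)/11)*11 - 111 = (-28 - 4*3/11)*11 - 111 = (-28 - 12/11)*11 - 111 = -320/11*11 - 111 = -320 - 111 = -431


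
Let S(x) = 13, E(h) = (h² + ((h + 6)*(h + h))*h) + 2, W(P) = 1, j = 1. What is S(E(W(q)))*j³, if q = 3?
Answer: 13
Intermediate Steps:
E(h) = 2 + h² + 2*h²*(6 + h) (E(h) = (h² + ((6 + h)*(2*h))*h) + 2 = (h² + (2*h*(6 + h))*h) + 2 = (h² + 2*h²*(6 + h)) + 2 = 2 + h² + 2*h²*(6 + h))
S(E(W(q)))*j³ = 13*1³ = 13*1 = 13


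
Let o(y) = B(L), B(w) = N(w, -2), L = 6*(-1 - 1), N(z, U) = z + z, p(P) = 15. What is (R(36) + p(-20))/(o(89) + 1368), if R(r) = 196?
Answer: 211/1344 ≈ 0.15699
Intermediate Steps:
N(z, U) = 2*z
L = -12 (L = 6*(-2) = -12)
B(w) = 2*w
o(y) = -24 (o(y) = 2*(-12) = -24)
(R(36) + p(-20))/(o(89) + 1368) = (196 + 15)/(-24 + 1368) = 211/1344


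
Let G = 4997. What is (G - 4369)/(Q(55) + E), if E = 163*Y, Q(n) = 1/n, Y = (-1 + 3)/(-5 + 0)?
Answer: -6908/717 ≈ -9.6346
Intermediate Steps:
Y = -2/5 (Y = 2/(-5) = 2*(-1/5) = -2/5 ≈ -0.40000)
E = -326/5 (E = 163*(-2/5) = -326/5 ≈ -65.200)
(G - 4369)/(Q(55) + E) = (4997 - 4369)/(1/55 - 326/5) = 628/(1/55 - 326/5) = 628/(-717/11) = 628*(-11/717) = -6908/717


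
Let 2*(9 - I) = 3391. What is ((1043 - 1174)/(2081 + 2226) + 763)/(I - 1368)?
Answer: -6572220/26311463 ≈ -0.24979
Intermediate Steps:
I = -3373/2 (I = 9 - 1/2*3391 = 9 - 3391/2 = -3373/2 ≈ -1686.5)
((1043 - 1174)/(2081 + 2226) + 763)/(I - 1368) = ((1043 - 1174)/(2081 + 2226) + 763)/(-3373/2 - 1368) = (-131/4307 + 763)/(-6109/2) = (-131*1/4307 + 763)*(-2/6109) = (-131/4307 + 763)*(-2/6109) = (3286110/4307)*(-2/6109) = -6572220/26311463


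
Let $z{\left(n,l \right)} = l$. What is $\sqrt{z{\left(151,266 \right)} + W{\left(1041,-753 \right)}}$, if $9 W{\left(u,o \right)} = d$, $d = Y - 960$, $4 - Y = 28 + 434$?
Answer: $\frac{4 \sqrt{61}}{3} \approx 10.414$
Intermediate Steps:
$Y = -458$ ($Y = 4 - \left(28 + 434\right) = 4 - 462 = -458$)
$d = -1418$ ($d = -458 - 960 = -1418$)
$W{\left(u,o \right)} = - \frac{1418}{9}$ ($W{\left(u,o \right)} = \frac{1}{9} \left(-1418\right) = - \frac{1418}{9}$)
$\sqrt{z{\left(151,266 \right)} + W{\left(1041,-753 \right)}} = \sqrt{266 - \frac{1418}{9}} = \sqrt{\frac{976}{9}} = \frac{4 \sqrt{61}}{3}$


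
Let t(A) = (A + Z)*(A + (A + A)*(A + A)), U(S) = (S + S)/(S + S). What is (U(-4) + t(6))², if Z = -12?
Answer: 808201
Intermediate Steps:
U(S) = 1 (U(S) = (2*S)/((2*S)) = (2*S)*(1/(2*S)) = 1)
t(A) = (-12 + A)*(A + 4*A²) (t(A) = (A - 12)*(A + (A + A)*(A + A)) = (-12 + A)*(A + (2*A)*(2*A)) = (-12 + A)*(A + 4*A²))
(U(-4) + t(6))² = (1 + 6*(-12 - 47*6 + 4*6²))² = (1 + 6*(-12 - 282 + 4*36))² = (1 + 6*(-12 - 282 + 144))² = (1 + 6*(-150))² = (1 - 900)² = (-899)² = 808201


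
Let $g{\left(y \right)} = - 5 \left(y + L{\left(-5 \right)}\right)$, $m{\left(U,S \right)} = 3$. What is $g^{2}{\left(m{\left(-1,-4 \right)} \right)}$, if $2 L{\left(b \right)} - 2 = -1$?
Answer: $\frac{1225}{4} \approx 306.25$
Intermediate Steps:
$L{\left(b \right)} = \frac{1}{2}$ ($L{\left(b \right)} = 1 + \frac{1}{2} \left(-1\right) = 1 - \frac{1}{2} = \frac{1}{2}$)
$g{\left(y \right)} = - \frac{5}{2} - 5 y$ ($g{\left(y \right)} = - 5 \left(y + \frac{1}{2}\right) = - 5 \left(\frac{1}{2} + y\right) = - \frac{5}{2} - 5 y$)
$g^{2}{\left(m{\left(-1,-4 \right)} \right)} = \left(- \frac{5}{2} - 15\right)^{2} = \left(- \frac{35}{2}\right)^{2} = \frac{1225}{4}$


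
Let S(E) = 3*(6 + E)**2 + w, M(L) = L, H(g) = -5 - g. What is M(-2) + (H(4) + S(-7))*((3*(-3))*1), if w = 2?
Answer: 34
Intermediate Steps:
S(E) = 2 + 3*(6 + E)**2 (S(E) = 3*(6 + E)**2 + 2 = 2 + 3*(6 + E)**2)
M(-2) + (H(4) + S(-7))*((3*(-3))*1) = -2 + ((-5 - 1*4) + (2 + 3*(6 - 7)**2))*((3*(-3))*1) = -2 + ((-5 - 4) + (2 + 3*(-1)**2))*(-9*1) = -2 + (-9 + (2 + 3*1))*(-9) = -2 + (-9 + (2 + 3))*(-9) = -2 + (-9 + 5)*(-9) = -2 - 4*(-9) = -2 + 36 = 34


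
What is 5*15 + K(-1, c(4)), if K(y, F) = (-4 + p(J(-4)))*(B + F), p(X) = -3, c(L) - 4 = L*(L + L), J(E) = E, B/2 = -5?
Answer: -107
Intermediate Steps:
B = -10 (B = 2*(-5) = -10)
c(L) = 4 + 2*L**2 (c(L) = 4 + L*(L + L) = 4 + L*(2*L) = 4 + 2*L**2)
K(y, F) = 70 - 7*F (K(y, F) = (-4 - 3)*(-10 + F) = -7*(-10 + F) = 70 - 7*F)
5*15 + K(-1, c(4)) = 5*15 + (70 - 7*(4 + 2*4**2)) = 75 + (70 - 7*(4 + 2*16)) = 75 + (70 - 7*(4 + 32)) = 75 + (70 - 7*36) = 75 + (70 - 252) = 75 - 182 = -107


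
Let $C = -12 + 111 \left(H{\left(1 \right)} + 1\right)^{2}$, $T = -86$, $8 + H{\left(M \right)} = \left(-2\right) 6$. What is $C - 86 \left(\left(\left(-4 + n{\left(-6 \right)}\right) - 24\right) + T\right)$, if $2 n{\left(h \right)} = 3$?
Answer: $49734$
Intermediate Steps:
$n{\left(h \right)} = \frac{3}{2}$ ($n{\left(h \right)} = \frac{1}{2} \cdot 3 = \frac{3}{2}$)
$H{\left(M \right)} = -20$ ($H{\left(M \right)} = -8 - 12 = -20$)
$C = 40059$ ($C = -12 + 111 \left(-20 + 1\right)^{2} = -12 + 111 \left(-19\right)^{2} = -12 + 111 \cdot 361 = -12 + 40071 = 40059$)
$C - 86 \left(\left(\left(-4 + n{\left(-6 \right)}\right) - 24\right) + T\right) = 40059 - 86 \left(\left(\left(-4 + \frac{3}{2}\right) - 24\right) - 86\right) = 40059 - 86 \left(\left(- \frac{5}{2} - 24\right) - 86\right) = 40059 - 86 \left(- \frac{53}{2} - 86\right) = 40059 - -9675 = 40059 + 9675 = 49734$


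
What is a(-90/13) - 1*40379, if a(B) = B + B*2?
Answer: -525197/13 ≈ -40400.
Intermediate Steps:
a(B) = 3*B (a(B) = B + 2*B = 3*B)
a(-90/13) - 1*40379 = 3*(-90/13) - 1*40379 = 3*(-90*1/13) - 40379 = 3*(-90/13) - 40379 = -270/13 - 40379 = -525197/13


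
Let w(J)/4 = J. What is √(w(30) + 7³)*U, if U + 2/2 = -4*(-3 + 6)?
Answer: -13*√463 ≈ -279.73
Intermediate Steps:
w(J) = 4*J
U = -13 (U = -1 - 4*(-3 + 6) = -1 - 4*3 = -1 - 12 = -13)
√(w(30) + 7³)*U = √(4*30 + 7³)*(-13) = √(120 + 343)*(-13) = √463*(-13) = -13*√463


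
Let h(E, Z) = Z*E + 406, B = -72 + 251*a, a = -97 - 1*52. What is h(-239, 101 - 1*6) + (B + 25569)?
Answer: -34201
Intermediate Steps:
a = -149 (a = -97 - 52 = -149)
B = -37471 (B = -72 + 251*(-149) = -72 - 37399 = -37471)
h(E, Z) = 406 + E*Z (h(E, Z) = E*Z + 406 = 406 + E*Z)
h(-239, 101 - 1*6) + (B + 25569) = (406 - 239*(101 - 1*6)) + (-37471 + 25569) = (406 - 239*(101 - 6)) - 11902 = (406 - 239*95) - 11902 = (406 - 22705) - 11902 = -22299 - 11902 = -34201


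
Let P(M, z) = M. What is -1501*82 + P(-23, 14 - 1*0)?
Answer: -123105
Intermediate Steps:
-1501*82 + P(-23, 14 - 1*0) = -1501*82 - 23 = -123082 - 23 = -123105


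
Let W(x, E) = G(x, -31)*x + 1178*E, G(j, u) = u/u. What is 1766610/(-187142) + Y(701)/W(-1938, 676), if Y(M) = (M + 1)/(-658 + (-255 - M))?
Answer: -188754260205357/19995272139610 ≈ -9.4399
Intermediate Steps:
G(j, u) = 1
W(x, E) = x + 1178*E (W(x, E) = 1*x + 1178*E = x + 1178*E)
Y(M) = (1 + M)/(-913 - M)
1766610/(-187142) + Y(701)/W(-1938, 676) = 1766610/(-187142) + ((-1 - 1*701)/(913 + 701))/(-1938 + 1178*676) = 1766610*(-1/187142) + ((-1 - 701)/1614)/(-1938 + 796328) = -883305/93571 + ((1/1614)*(-702))/794390 = -883305/93571 - 117/269*1/794390 = -883305/93571 - 117/213690910 = -188754260205357/19995272139610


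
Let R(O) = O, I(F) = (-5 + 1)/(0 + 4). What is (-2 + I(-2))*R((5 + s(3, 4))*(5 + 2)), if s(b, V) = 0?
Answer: -105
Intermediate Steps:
I(F) = -1 (I(F) = -4/4 = -4*1/4 = -1)
(-2 + I(-2))*R((5 + s(3, 4))*(5 + 2)) = (-2 - 1)*((5 + 0)*(5 + 2)) = -15*7 = -3*35 = -105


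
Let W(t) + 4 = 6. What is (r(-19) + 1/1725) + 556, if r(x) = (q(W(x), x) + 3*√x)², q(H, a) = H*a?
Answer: 3155026/1725 - 228*I*√19 ≈ 1829.0 - 993.83*I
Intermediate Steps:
W(t) = 2 (W(t) = -4 + 6 = 2)
r(x) = (2*x + 3*√x)²
(r(-19) + 1/1725) + 556 = ((2*(-19) + 3*√(-19))² + 1/1725) + 556 = ((-38 + 3*(I*√19))² + 1/1725) + 556 = ((-38 + 3*I*√19)² + 1/1725) + 556 = (1/1725 + (-38 + 3*I*√19)²) + 556 = 959101/1725 + (-38 + 3*I*√19)²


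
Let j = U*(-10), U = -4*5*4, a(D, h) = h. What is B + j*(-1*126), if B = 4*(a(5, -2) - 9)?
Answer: -100844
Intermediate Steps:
U = -80 (U = -20*4 = -80)
j = 800 (j = -80*(-10) = 800)
B = -44 (B = 4*(-2 - 9) = 4*(-11) = -44)
B + j*(-1*126) = -44 + 800*(-1*126) = -44 + 800*(-126) = -44 - 100800 = -100844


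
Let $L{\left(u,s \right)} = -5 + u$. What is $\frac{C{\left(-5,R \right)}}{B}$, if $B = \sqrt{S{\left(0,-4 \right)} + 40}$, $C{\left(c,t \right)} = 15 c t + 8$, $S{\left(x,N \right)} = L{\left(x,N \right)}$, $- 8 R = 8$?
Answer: $\frac{83 \sqrt{35}}{35} \approx 14.03$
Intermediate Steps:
$R = -1$ ($R = \left(- \frac{1}{8}\right) 8 = -1$)
$S{\left(x,N \right)} = -5 + x$
$C{\left(c,t \right)} = 8 + 15 c t$ ($C{\left(c,t \right)} = 15 c t + 8 = 8 + 15 c t$)
$B = \sqrt{35}$ ($B = \sqrt{\left(-5 + 0\right) + 40} = \sqrt{-5 + 40} = \sqrt{35} \approx 5.9161$)
$\frac{C{\left(-5,R \right)}}{B} = \frac{8 + 15 \left(-5\right) \left(-1\right)}{\sqrt{35}} = \left(8 + 75\right) \frac{\sqrt{35}}{35} = 83 \frac{\sqrt{35}}{35} = \frac{83 \sqrt{35}}{35}$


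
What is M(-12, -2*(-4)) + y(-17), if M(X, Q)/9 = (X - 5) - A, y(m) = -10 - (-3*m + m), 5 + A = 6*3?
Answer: -314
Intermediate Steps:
A = 13 (A = -5 + 6*3 = -5 + 18 = 13)
y(m) = -10 + 2*m (y(m) = -10 - (-2)*m = -10 + 2*m)
M(X, Q) = -162 + 9*X (M(X, Q) = 9*((X - 5) - 1*13) = 9*((-5 + X) - 13) = 9*(-18 + X) = -162 + 9*X)
M(-12, -2*(-4)) + y(-17) = (-162 + 9*(-12)) + (-10 + 2*(-17)) = (-162 - 108) + (-10 - 34) = -270 - 44 = -314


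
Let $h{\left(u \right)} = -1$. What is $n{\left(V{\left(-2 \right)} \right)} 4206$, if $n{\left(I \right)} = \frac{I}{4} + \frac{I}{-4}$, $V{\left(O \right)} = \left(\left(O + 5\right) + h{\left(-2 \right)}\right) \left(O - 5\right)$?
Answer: $0$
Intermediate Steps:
$V{\left(O \right)} = \left(-5 + O\right) \left(4 + O\right)$ ($V{\left(O \right)} = \left(\left(O + 5\right) - 1\right) \left(O - 5\right) = \left(\left(5 + O\right) - 1\right) \left(-5 + O\right) = \left(4 + O\right) \left(-5 + O\right) = \left(-5 + O\right) \left(4 + O\right)$)
$n{\left(I \right)} = 0$ ($n{\left(I \right)} = I \frac{1}{4} + I \left(- \frac{1}{4}\right) = \frac{I}{4} - \frac{I}{4} = 0$)
$n{\left(V{\left(-2 \right)} \right)} 4206 = 0 \cdot 4206 = 0$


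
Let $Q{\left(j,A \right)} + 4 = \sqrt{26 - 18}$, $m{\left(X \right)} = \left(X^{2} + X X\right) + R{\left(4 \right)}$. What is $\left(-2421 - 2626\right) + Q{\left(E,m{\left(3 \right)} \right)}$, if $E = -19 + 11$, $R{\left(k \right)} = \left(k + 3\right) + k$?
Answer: $-5051 + 2 \sqrt{2} \approx -5048.2$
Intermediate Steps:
$R{\left(k \right)} = 3 + 2 k$ ($R{\left(k \right)} = \left(3 + k\right) + k = 3 + 2 k$)
$E = -8$
$m{\left(X \right)} = 11 + 2 X^{2}$ ($m{\left(X \right)} = \left(X^{2} + X X\right) + \left(3 + 2 \cdot 4\right) = \left(X^{2} + X^{2}\right) + \left(3 + 8\right) = 2 X^{2} + 11 = 11 + 2 X^{2}$)
$Q{\left(j,A \right)} = -4 + 2 \sqrt{2}$ ($Q{\left(j,A \right)} = -4 + \sqrt{26 - 18} = -4 + \sqrt{8} = -4 + 2 \sqrt{2}$)
$\left(-2421 - 2626\right) + Q{\left(E,m{\left(3 \right)} \right)} = \left(-2421 - 2626\right) - \left(4 - 2 \sqrt{2}\right) = -5047 - \left(4 - 2 \sqrt{2}\right) = -5051 + 2 \sqrt{2}$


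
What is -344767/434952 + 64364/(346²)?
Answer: -3319718911/13017678408 ≈ -0.25502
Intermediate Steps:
-344767/434952 + 64364/(346²) = -344767*1/434952 + 64364/119716 = -344767/434952 + 64364*(1/119716) = -344767/434952 + 16091/29929 = -3319718911/13017678408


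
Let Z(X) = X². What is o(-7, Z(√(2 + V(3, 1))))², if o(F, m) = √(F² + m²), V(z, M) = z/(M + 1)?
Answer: 245/4 ≈ 61.250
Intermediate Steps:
V(z, M) = z/(1 + M)
o(-7, Z(√(2 + V(3, 1))))² = (√((-7)² + ((√(2 + 3/(1 + 1)))²)²))² = (√(49 + ((√(2 + 3/2))²)²))² = (√(49 + ((√(7/2))²)²))² = (√(49 + ((√14/2)²)²))² = (√(49 + (7/2)²))² = (√(49 + 49/4))² = (√(245/4))² = (7*√5/2)² = 245/4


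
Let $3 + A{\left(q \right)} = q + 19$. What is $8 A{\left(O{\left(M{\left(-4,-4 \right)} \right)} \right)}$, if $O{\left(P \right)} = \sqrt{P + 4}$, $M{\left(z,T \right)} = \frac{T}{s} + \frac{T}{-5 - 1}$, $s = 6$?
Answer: $144$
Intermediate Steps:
$M{\left(z,T \right)} = 0$ ($M{\left(z,T \right)} = \frac{T}{6} + \frac{T}{-5 - 1} = T \frac{1}{6} + \frac{T}{-5 - 1} = \frac{T}{6} + \frac{T}{-6} = \frac{T}{6} + T \left(- \frac{1}{6}\right) = \frac{T}{6} - \frac{T}{6} = 0$)
$O{\left(P \right)} = \sqrt{4 + P}$
$A{\left(q \right)} = 16 + q$ ($A{\left(q \right)} = -3 + \left(q + 19\right) = -3 + \left(19 + q\right) = 16 + q$)
$8 A{\left(O{\left(M{\left(-4,-4 \right)} \right)} \right)} = 8 \left(16 + \sqrt{4 + 0}\right) = 8 \left(16 + \sqrt{4}\right) = 8 \left(16 + 2\right) = 8 \cdot 18 = 144$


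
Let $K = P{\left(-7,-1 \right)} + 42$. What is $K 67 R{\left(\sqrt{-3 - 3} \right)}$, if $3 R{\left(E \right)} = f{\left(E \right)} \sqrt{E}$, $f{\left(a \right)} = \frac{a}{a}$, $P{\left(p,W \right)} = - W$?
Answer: $\frac{2881 \sqrt[4]{-6}}{3} \approx 1062.8 + 1062.8 i$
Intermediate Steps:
$f{\left(a \right)} = 1$
$K = 43$ ($K = \left(-1\right) \left(-1\right) + 42 = 1 + 42 = 43$)
$R{\left(E \right)} = \frac{\sqrt{E}}{3}$ ($R{\left(E \right)} = \frac{1 \sqrt{E}}{3} = \frac{\sqrt{E}}{3}$)
$K 67 R{\left(\sqrt{-3 - 3} \right)} = 43 \cdot 67 \frac{\sqrt{\sqrt{-3 - 3}}}{3} = 2881 \frac{\sqrt{\sqrt{-6}}}{3} = 2881 \frac{\sqrt{i \sqrt{6}}}{3} = 2881 \frac{\sqrt[4]{6} \sqrt{i}}{3} = \frac{2881 \sqrt[4]{6} \sqrt{i}}{3}$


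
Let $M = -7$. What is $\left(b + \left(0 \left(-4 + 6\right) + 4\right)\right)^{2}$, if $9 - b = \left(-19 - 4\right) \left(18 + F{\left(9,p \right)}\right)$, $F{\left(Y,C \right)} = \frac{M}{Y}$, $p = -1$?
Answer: $\frac{13557124}{81} \approx 1.6737 \cdot 10^{5}$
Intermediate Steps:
$F{\left(Y,C \right)} = - \frac{7}{Y}$
$b = \frac{3646}{9}$ ($b = 9 - \left(-19 - 4\right) \left(18 - \frac{7}{9}\right) = 9 - - 23 \left(18 - \frac{7}{9}\right) = 9 - \left(-23\right) \frac{155}{9} = 9 - - \frac{3565}{9} = 9 + \frac{3565}{9} = \frac{3646}{9} \approx 405.11$)
$\left(b + \left(0 \left(-4 + 6\right) + 4\right)\right)^{2} = \left(\frac{3646}{9} + \left(0 \left(-4 + 6\right) + 4\right)\right)^{2} = \left(\frac{3646}{9} + \left(0 \cdot 2 + 4\right)\right)^{2} = \left(\frac{3646}{9} + \left(0 + 4\right)\right)^{2} = \left(\frac{3646}{9} + 4\right)^{2} = \left(\frac{3682}{9}\right)^{2} = \frac{13557124}{81}$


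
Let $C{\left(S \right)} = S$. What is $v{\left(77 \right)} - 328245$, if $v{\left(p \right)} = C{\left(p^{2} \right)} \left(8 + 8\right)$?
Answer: $-233381$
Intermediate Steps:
$v{\left(p \right)} = 16 p^{2}$ ($v{\left(p \right)} = p^{2} \left(8 + 8\right) = p^{2} \cdot 16 = 16 p^{2}$)
$v{\left(77 \right)} - 328245 = 16 \cdot 77^{2} - 328245 = 16 \cdot 5929 - 328245 = 94864 - 328245 = -233381$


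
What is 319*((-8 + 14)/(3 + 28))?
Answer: 1914/31 ≈ 61.742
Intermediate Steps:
319*((-8 + 14)/(3 + 28)) = 319*(6/31) = 1914/31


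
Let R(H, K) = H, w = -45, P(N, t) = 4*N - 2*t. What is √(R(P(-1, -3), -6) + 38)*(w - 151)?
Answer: -392*√10 ≈ -1239.6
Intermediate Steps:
P(N, t) = -2*t + 4*N
√(R(P(-1, -3), -6) + 38)*(w - 151) = √((-2*(-3) + 4*(-1)) + 38)*(-45 - 151) = √((6 - 4) + 38)*(-196) = √(2 + 38)*(-196) = √40*(-196) = (2*√10)*(-196) = -392*√10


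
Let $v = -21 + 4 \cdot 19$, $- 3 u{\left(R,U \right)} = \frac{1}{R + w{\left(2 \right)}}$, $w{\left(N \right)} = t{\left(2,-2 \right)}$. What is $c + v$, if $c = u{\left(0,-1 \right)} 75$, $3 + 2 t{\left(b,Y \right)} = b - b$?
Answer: $\frac{215}{3} \approx 71.667$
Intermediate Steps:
$t{\left(b,Y \right)} = - \frac{3}{2}$ ($t{\left(b,Y \right)} = - \frac{3}{2} + \frac{b - b}{2} = - \frac{3}{2} + \frac{1}{2} \cdot 0 = - \frac{3}{2} + 0 = - \frac{3}{2}$)
$w{\left(N \right)} = - \frac{3}{2}$
$u{\left(R,U \right)} = - \frac{1}{3 \left(- \frac{3}{2} + R\right)}$ ($u{\left(R,U \right)} = - \frac{1}{3 \left(R - \frac{3}{2}\right)} = - \frac{1}{3 \left(- \frac{3}{2} + R\right)}$)
$v = 55$ ($v = -21 + 76 = 55$)
$c = \frac{50}{3}$ ($c = - \frac{2}{-9 + 6 \cdot 0} \cdot 75 = - \frac{2}{-9 + 0} \cdot 75 = - \frac{2}{-9} \cdot 75 = \left(-2\right) \left(- \frac{1}{9}\right) 75 = \frac{2}{9} \cdot 75 = \frac{50}{3} \approx 16.667$)
$c + v = \frac{50}{3} + 55 = \frac{215}{3}$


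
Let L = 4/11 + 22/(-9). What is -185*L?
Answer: 38110/99 ≈ 384.95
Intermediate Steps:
L = -206/99 (L = 4*(1/11) + 22*(-⅑) = 4/11 - 22/9 = -206/99 ≈ -2.0808)
-185*L = -185*(-206/99) = 38110/99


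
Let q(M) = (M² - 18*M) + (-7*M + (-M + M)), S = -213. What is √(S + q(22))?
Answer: 3*I*√31 ≈ 16.703*I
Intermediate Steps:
q(M) = M² - 25*M (q(M) = (M² - 18*M) + (-7*M + 0) = (M² - 18*M) - 7*M = M² - 25*M)
√(S + q(22)) = √(-213 + 22*(-25 + 22)) = √(-213 + 22*(-3)) = √(-213 - 66) = √(-279) = 3*I*√31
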